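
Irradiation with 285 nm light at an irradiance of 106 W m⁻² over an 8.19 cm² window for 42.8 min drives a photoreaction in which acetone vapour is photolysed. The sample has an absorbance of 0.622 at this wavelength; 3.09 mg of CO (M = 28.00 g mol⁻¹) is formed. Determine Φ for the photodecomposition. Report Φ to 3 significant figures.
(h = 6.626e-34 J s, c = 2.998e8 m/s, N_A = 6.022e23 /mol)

Product: 3.09 mg / 28.00 g mol⁻¹ = 1.104e-4 mol.
Photon energy at 285 nm: hc/λ = (6.626e-34)(2.998e8)/(285e-9) = 6.970e-19 J.
Energy delivered: (106 W m⁻²)(8.19e-4 m²)(2568 s) = 222.9 J.
Photons incident: 222.9 / 6.970e-19 = 3.198e20, i.e. 3.198e20/6.022e23 = 5.311e-4 mol.
Fraction absorbed: 1 − 10^(−0.622) = 0.7612.
Photons absorbed: 0.7612 × 5.311e-4 = 4.043e-4 mol.
Φ = 1.104e-4 mol / 4.043e-4 mol photons = 0.273.

Φ = 0.273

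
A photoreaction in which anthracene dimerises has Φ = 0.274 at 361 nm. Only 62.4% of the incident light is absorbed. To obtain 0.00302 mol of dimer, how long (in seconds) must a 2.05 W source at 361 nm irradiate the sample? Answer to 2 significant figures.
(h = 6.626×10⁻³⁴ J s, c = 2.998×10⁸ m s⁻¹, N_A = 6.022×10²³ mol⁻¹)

t ≈ 2900 s

Photons that must be absorbed: 0.00302 / 0.274 = 0.01102 mol.
Incident photons needed: 0.01102 / 0.624 = 0.01766 mol.
Photon energy: hc/λ = 5.503×10⁻¹⁹ J; per mole, 3.314×10⁵ J mol⁻¹.
Energy required: 0.01766 × 3.314×10⁵ = 5853 J.
Time: 5853 J / 2.05 W = 2900 s.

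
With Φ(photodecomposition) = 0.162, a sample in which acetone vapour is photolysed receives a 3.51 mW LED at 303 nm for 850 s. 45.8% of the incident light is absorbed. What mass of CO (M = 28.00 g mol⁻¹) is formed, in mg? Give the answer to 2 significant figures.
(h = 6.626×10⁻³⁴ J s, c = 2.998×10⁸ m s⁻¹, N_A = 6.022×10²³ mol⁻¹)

Photon energy at 303 nm: hc/λ = (6.626×10⁻³⁴)(2.998×10⁸)/(303×10⁻⁹) = 6.556×10⁻¹⁹ J.
Energy delivered: (3.51 mW)(850 s) = 2.984 J.
Photons incident: 2.984 / 6.556×10⁻¹⁹ = 4.552×10¹⁸, i.e. 4.552×10¹⁸/6.022×10²³ = 7.559×10⁻⁶ mol.
Photons absorbed: 0.458 × 7.559×10⁻⁶ = 3.462×10⁻⁶ mol.
Product: Φ × n_abs = 0.162 × 3.462×10⁻⁶ = 5.608×10⁻⁷ mol.
Mass: 5.608×10⁻⁷ × 28.00 = 1.570×10⁻⁵ g = 0.016 mg.

0.016 mg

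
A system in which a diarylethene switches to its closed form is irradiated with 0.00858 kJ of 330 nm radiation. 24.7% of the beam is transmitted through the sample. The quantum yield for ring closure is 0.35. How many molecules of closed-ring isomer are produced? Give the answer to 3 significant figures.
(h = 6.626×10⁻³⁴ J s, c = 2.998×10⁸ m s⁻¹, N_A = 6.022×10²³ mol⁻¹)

Photon energy at 330 nm: hc/λ = (6.626×10⁻³⁴)(2.998×10⁸)/(330×10⁻⁹) = 6.020×10⁻¹⁹ J.
Incident energy: 0.00858 kJ = 8.58 J.
Photons incident: 8.58 / 6.020×10⁻¹⁹ = 1.425×10¹⁹, i.e. 1.425×10¹⁹/6.022×10²³ = 2.366×10⁻⁵ mol.
Fraction absorbed: 1 − 24.7/100 = 0.7530.
Photons absorbed: 0.7530 × 2.366×10⁻⁵ = 1.782×10⁻⁵ mol.
Product: Φ × n_abs = 0.35 × 1.782×10⁻⁵ = 6.237×10⁻⁶ mol.
As a count: 6.237×10⁻⁶ × 6.022×10²³ = 3.76×10¹⁸.

3.76×10¹⁸ molecules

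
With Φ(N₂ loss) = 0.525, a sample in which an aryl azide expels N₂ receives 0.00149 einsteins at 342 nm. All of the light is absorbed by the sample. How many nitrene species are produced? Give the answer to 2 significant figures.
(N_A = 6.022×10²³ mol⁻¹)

4.7×10²⁰ species

Product: Φ × n_abs = 0.525 × 0.00149 = 7.823×10⁻⁴ mol.
As a count: 7.823×10⁻⁴ × 6.022×10²³ = 4.7×10²⁰.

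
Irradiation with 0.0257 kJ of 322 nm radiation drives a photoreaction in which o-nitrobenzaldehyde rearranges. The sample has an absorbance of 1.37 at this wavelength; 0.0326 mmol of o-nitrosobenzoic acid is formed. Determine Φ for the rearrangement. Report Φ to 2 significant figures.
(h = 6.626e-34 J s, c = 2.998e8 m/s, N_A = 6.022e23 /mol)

Product: 0.0326 mmol = 3.26e-5 mol.
Photon energy at 322 nm: hc/λ = (6.626e-34)(2.998e8)/(322e-9) = 6.169e-19 J.
Incident energy: 0.0257 kJ = 25.7 J.
Photons incident: 25.7 / 6.169e-19 = 4.166e19, i.e. 4.166e19/6.022e23 = 6.918e-5 mol.
Fraction absorbed: 1 − 10^(−1.37) = 0.9573.
Photons absorbed: 0.9573 × 6.918e-5 = 6.623e-5 mol.
Φ = 3.26e-5 mol / 6.623e-5 mol photons = 0.49.

Φ = 0.49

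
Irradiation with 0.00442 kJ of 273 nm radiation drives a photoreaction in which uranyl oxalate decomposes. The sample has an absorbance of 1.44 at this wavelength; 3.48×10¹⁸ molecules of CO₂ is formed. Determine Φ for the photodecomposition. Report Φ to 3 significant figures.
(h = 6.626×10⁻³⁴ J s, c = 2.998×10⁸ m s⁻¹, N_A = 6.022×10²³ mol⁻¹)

Φ = 0.594

Product: 3.48×10¹⁸ / 6.022×10²³ = 5.779×10⁻⁶ mol.
Photon energy at 273 nm: hc/λ = (6.626×10⁻³⁴)(2.998×10⁸)/(273×10⁻⁹) = 7.276×10⁻¹⁹ J.
Incident energy: 0.00442 kJ = 4.42 J.
Photons incident: 4.42 / 7.276×10⁻¹⁹ = 6.075×10¹⁸, i.e. 6.075×10¹⁸/6.022×10²³ = 1.009×10⁻⁵ mol.
Fraction absorbed: 1 − 10^(−1.44) = 0.9637.
Photons absorbed: 0.9637 × 1.009×10⁻⁵ = 9.724×10⁻⁶ mol.
Φ = 5.779×10⁻⁶ mol / 9.724×10⁻⁶ mol photons = 0.594.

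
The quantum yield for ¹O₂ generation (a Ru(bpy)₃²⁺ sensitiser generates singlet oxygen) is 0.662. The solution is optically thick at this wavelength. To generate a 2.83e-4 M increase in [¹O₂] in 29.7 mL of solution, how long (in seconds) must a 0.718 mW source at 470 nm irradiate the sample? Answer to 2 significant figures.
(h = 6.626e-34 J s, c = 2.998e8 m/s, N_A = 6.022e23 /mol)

Product: (2.83e-4 M)(0.0297 L) = 8.405e-6 mol.
Photons that must be absorbed: 8.405e-6 / 0.662 = 1.270e-5 mol.
Photon energy: hc/λ = 4.227e-19 J; per mole, 2.545e5 J mol⁻¹.
Energy required: 1.270e-5 × 2.545e5 = 3.232 J.
Time: 3.232 J / 0.000718 W = 4500 s.

t ≈ 4500 s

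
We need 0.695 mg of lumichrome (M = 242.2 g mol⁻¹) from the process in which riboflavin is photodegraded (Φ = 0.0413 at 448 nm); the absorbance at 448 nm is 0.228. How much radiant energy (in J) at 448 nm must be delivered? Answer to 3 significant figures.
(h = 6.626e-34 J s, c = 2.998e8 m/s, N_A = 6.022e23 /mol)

Product: 0.695 mg / 242.2 g mol⁻¹ = 2.870e-6 mol.
Photons that must be absorbed: 2.870e-6 / 0.0413 = 6.949e-5 mol.
Fraction absorbed: 1 − 10^(−0.228) = 0.4084.
Incident photons needed: 6.949e-5 / 0.4084 = 1.702e-4 mol.
Photon energy: hc/λ = 4.434e-19 J; per mole, 2.670e5 J mol⁻¹.
Energy required: 1.702e-4 × 2.670e5 = 45.4 J.

45.4 J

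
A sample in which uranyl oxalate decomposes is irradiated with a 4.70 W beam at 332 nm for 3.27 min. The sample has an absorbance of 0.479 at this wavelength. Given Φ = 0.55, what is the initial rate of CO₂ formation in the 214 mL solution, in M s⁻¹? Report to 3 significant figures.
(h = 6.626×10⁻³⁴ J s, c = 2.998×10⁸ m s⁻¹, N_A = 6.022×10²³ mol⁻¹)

2.24×10⁻⁵ M s⁻¹

Photon energy at 332 nm: hc/λ = (6.626×10⁻³⁴)(2.998×10⁸)/(332×10⁻⁹) = 5.983×10⁻¹⁹ J.
Energy delivered: (4.70 W)(196.2 s) = 922.1 J.
Photons incident: 922.1 / 5.983×10⁻¹⁹ = 1.541×10²¹, i.e. 1.541×10²¹/6.022×10²³ = 0.002559 mol.
Fraction absorbed: 1 − 10^(−0.479) = 0.6681.
Photons absorbed: 0.6681 × 0.002559 = 0.001710 mol.
Product formed: 0.55 × 0.001710 = 9.405×10⁻⁴ mol.
Rate: 9.405×10⁻⁴ mol / (196.2 s × 0.214 L) = 2.24×10⁻⁵ M s⁻¹.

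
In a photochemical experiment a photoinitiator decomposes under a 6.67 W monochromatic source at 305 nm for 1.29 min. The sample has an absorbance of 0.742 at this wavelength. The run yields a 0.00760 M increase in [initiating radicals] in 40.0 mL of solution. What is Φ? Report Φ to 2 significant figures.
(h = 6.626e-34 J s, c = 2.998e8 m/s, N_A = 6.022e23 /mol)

Product: (0.00760 M)(0.04 L) = 3.040e-4 mol.
Photon energy at 305 nm: hc/λ = (6.626e-34)(2.998e8)/(305e-9) = 6.513e-19 J.
Energy delivered: (6.67 W)(77.4 s) = 516.3 J.
Photons incident: 516.3 / 6.513e-19 = 7.927e20, i.e. 7.927e20/6.022e23 = 0.001316 mol.
Fraction absorbed: 1 − 10^(−0.742) = 0.8189.
Photons absorbed: 0.8189 × 0.001316 = 0.001078 mol.
Φ = 3.040e-4 mol / 0.001078 mol photons = 0.28.

Φ = 0.28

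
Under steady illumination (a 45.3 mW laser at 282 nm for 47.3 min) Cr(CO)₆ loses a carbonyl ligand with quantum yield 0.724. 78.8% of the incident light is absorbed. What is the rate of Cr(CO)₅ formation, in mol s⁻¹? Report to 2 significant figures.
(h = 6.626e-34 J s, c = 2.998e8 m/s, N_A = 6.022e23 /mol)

Photon energy at 282 nm: hc/λ = (6.626e-34)(2.998e8)/(282e-9) = 7.044e-19 J.
Energy delivered: (45.3 mW)(2838 s) = 128.6 J.
Photons incident: 128.6 / 7.044e-19 = 1.826e20, i.e. 1.826e20/6.022e23 = 3.032e-4 mol.
Photons absorbed: 0.788 × 3.032e-4 = 2.389e-4 mol.
Product formed: 0.724 × 2.389e-4 = 1.730e-4 mol.
Rate: 1.730e-4 / 2838 s = 6.1e-8 mol s⁻¹.

6.1e-8 mol s⁻¹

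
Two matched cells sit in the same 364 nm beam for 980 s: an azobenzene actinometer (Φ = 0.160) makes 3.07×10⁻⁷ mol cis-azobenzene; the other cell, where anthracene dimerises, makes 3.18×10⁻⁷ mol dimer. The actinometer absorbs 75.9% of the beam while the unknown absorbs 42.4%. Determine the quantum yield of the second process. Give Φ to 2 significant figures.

Φ = 0.30

Photons absorbed by the actinometer: 3.07×10⁻⁷ / 0.160 = 1.919×10⁻⁶ mol.
Incident flux: 1.919×10⁻⁶ / 0.759 = 2.528×10⁻⁶ einstein.
Absorbed by unknown: 0.424 × 2.528×10⁻⁶ = 1.072×10⁻⁶ mol.
Φ(unknown) = 3.18×10⁻⁷ / 1.072×10⁻⁶ = 0.30.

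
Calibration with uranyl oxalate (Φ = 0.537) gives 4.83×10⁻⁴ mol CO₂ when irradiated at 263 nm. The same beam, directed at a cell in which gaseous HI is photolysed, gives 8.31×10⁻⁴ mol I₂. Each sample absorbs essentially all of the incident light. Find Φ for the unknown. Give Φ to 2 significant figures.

Photons absorbed by the actinometer: 4.83×10⁻⁴ / 0.537 = 8.994×10⁻⁴ mol.
Φ(unknown) = 8.31×10⁻⁴ / 8.994×10⁻⁴ = 0.92.

Φ = 0.92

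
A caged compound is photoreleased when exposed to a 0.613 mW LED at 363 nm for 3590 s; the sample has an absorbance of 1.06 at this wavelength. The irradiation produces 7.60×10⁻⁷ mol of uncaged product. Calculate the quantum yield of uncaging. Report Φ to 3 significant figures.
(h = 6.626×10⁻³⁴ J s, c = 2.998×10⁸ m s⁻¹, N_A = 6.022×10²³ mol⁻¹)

Φ = 0.125

Photon energy at 363 nm: hc/λ = (6.626×10⁻³⁴)(2.998×10⁸)/(363×10⁻⁹) = 5.472×10⁻¹⁹ J.
Energy delivered: (0.613 mW)(3590 s) = 2.201 J.
Photons incident: 2.201 / 5.472×10⁻¹⁹ = 4.022×10¹⁸, i.e. 4.022×10¹⁸/6.022×10²³ = 6.679×10⁻⁶ mol.
Fraction absorbed: 1 − 10^(−1.06) = 0.9129.
Photons absorbed: 0.9129 × 6.679×10⁻⁶ = 6.097×10⁻⁶ mol.
Φ = 7.60×10⁻⁷ mol / 6.097×10⁻⁶ mol photons = 0.125.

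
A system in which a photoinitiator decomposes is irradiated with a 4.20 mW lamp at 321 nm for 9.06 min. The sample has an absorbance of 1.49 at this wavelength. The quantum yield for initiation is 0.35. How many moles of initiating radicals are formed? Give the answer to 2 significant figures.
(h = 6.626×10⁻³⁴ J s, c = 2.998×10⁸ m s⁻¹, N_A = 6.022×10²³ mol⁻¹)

2.1×10⁻⁶ mol

Photon energy at 321 nm: hc/λ = (6.626×10⁻³⁴)(2.998×10⁸)/(321×10⁻⁹) = 6.188×10⁻¹⁹ J.
Energy delivered: (4.20 mW)(543.6 s) = 2.283 J.
Photons incident: 2.283 / 6.188×10⁻¹⁹ = 3.689×10¹⁸, i.e. 3.689×10¹⁸/6.022×10²³ = 6.126×10⁻⁶ mol.
Fraction absorbed: 1 − 10^(−1.49) = 0.9676.
Photons absorbed: 0.9676 × 6.126×10⁻⁶ = 5.928×10⁻⁶ mol.
Product: Φ × n_abs = 0.35 × 5.928×10⁻⁶ = 2.075×10⁻⁶ mol.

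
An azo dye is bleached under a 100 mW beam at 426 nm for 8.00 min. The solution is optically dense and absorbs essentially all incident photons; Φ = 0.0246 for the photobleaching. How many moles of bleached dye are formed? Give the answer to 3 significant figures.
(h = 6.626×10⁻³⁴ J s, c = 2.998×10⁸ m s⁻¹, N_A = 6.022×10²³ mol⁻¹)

4.20×10⁻⁶ mol

Photon energy at 426 nm: hc/λ = (6.626×10⁻³⁴)(2.998×10⁸)/(426×10⁻⁹) = 4.663×10⁻¹⁹ J.
Energy delivered: (100 mW)(480 s) = 48.00 J.
Photons incident: 48.00 / 4.663×10⁻¹⁹ = 1.029×10²⁰, i.e. 1.029×10²⁰/6.022×10²³ = 1.709×10⁻⁴ mol.
Product: Φ × n_abs = 0.0246 × 1.709×10⁻⁴ = 4.204×10⁻⁶ mol.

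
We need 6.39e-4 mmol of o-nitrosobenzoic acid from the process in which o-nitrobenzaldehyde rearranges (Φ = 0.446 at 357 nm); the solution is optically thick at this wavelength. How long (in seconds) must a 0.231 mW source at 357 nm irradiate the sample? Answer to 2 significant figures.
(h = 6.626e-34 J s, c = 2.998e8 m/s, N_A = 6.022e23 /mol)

Product: 6.39e-4 mmol = 6.39e-7 mol.
Photons that must be absorbed: 6.39e-7 / 0.446 = 1.433e-6 mol.
Photon energy: hc/λ = 5.564e-19 J; per mole, 3.351e5 J mol⁻¹.
Energy required: 1.433e-6 × 3.351e5 = 0.4802 J.
Time: 0.4802 J / 0.000231 W = 2100 s.

t ≈ 2100 s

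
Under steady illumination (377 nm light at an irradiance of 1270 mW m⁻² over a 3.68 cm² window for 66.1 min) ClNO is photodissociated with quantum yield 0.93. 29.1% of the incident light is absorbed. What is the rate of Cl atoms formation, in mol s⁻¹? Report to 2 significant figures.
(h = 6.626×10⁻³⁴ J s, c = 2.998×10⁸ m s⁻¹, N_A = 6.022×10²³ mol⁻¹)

4.0×10⁻¹⁰ mol s⁻¹

Photon energy at 377 nm: hc/λ = (6.626×10⁻³⁴)(2.998×10⁸)/(377×10⁻⁹) = 5.269×10⁻¹⁹ J.
Energy delivered: (1270 mW m⁻²)(3.68×10⁻⁴ m²)(3966 s) = 1.854 J.
Photons incident: 1.854 / 5.269×10⁻¹⁹ = 3.519×10¹⁸, i.e. 3.519×10¹⁸/6.022×10²³ = 5.844×10⁻⁶ mol.
Photons absorbed: 0.291 × 5.844×10⁻⁶ = 1.701×10⁻⁶ mol.
Product formed: 0.93 × 1.701×10⁻⁶ = 1.582×10⁻⁶ mol.
Rate: 1.582×10⁻⁶ / 3966 s = 4.0×10⁻¹⁰ mol s⁻¹.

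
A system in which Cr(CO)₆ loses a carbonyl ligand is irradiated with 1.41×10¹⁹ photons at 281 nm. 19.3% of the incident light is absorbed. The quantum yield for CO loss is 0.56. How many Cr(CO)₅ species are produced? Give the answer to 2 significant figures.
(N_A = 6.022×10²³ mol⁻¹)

1.5×10¹⁸ species

Moles of photons: 1.41×10¹⁹ / 6.022×10²³ = 2.341×10⁻⁵ mol.
Photons absorbed: 0.193 × 2.341×10⁻⁵ = 4.518×10⁻⁶ mol.
Product: Φ × n_abs = 0.56 × 4.518×10⁻⁶ = 2.530×10⁻⁶ mol.
As a count: 2.530×10⁻⁶ × 6.022×10²³ = 1.5×10¹⁸.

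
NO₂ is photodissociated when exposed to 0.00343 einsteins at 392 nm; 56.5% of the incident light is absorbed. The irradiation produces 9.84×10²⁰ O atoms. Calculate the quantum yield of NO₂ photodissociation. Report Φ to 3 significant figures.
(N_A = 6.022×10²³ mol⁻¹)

Φ = 0.843

Product: 9.84×10²⁰ / 6.022×10²³ = 0.001634 mol.
Photons absorbed: 0.565 × 0.00343 = 0.001938 mol.
Φ = 0.001634 mol / 0.001938 mol photons = 0.843.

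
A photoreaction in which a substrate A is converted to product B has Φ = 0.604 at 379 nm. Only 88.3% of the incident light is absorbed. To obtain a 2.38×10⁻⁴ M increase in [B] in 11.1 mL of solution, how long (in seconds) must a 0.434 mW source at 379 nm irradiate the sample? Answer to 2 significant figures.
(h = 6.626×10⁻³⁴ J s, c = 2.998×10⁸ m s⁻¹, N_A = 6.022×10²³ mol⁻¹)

Product: (2.38×10⁻⁴ M)(0.0111 L) = 2.642×10⁻⁶ mol.
Photons that must be absorbed: 2.642×10⁻⁶ / 0.604 = 4.374×10⁻⁶ mol.
Incident photons needed: 4.374×10⁻⁶ / 0.883 = 4.954×10⁻⁶ mol.
Photon energy: hc/λ = 5.241×10⁻¹⁹ J; per mole, 3.156×10⁵ J mol⁻¹.
Energy required: 4.954×10⁻⁶ × 3.156×10⁵ = 1.563 J.
Time: 1.563 J / 0.000434 W = 3600 s.

t ≈ 3600 s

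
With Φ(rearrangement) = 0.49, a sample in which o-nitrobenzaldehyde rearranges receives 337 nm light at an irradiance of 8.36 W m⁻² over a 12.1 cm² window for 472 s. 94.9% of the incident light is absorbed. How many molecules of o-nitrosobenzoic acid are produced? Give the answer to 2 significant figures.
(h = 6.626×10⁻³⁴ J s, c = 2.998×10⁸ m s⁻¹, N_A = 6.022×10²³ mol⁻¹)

3.8×10¹⁸ molecules

Photon energy at 337 nm: hc/λ = (6.626×10⁻³⁴)(2.998×10⁸)/(337×10⁻⁹) = 5.895×10⁻¹⁹ J.
Energy delivered: (8.36 W m⁻²)(12.1×10⁻⁴ m²)(472 s) = 4.775 J.
Photons incident: 4.775 / 5.895×10⁻¹⁹ = 8.100×10¹⁸, i.e. 8.100×10¹⁸/6.022×10²³ = 1.345×10⁻⁵ mol.
Photons absorbed: 0.949 × 1.345×10⁻⁵ = 1.276×10⁻⁵ mol.
Product: Φ × n_abs = 0.49 × 1.276×10⁻⁵ = 6.252×10⁻⁶ mol.
As a count: 6.252×10⁻⁶ × 6.022×10²³ = 3.8×10¹⁸.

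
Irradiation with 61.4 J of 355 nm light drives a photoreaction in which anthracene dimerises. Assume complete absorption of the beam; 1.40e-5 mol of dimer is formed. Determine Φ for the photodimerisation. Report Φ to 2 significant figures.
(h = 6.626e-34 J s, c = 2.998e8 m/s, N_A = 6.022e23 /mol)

Photon energy at 355 nm: hc/λ = (6.626e-34)(2.998e8)/(355e-9) = 5.596e-19 J.
Photons incident: 61.4 / 5.596e-19 = 1.097e20, i.e. 1.097e20/6.022e23 = 1.822e-4 mol.
Φ = 1.40e-5 mol / 1.822e-4 mol photons = 0.077.

Φ = 0.077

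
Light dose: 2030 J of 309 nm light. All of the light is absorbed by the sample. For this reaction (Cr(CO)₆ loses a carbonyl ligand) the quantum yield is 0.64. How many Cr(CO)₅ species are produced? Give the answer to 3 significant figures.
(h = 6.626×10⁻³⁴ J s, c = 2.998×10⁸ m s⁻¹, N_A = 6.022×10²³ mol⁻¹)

2.02×10²¹ species

Photon energy at 309 nm: hc/λ = (6.626×10⁻³⁴)(2.998×10⁸)/(309×10⁻⁹) = 6.429×10⁻¹⁹ J.
Photons incident: 2030 / 6.429×10⁻¹⁹ = 3.158×10²¹, i.e. 3.158×10²¹/6.022×10²³ = 0.005244 mol.
Product: Φ × n_abs = 0.64 × 0.005244 = 0.003356 mol.
As a count: 0.003356 × 6.022×10²³ = 2.02×10²¹.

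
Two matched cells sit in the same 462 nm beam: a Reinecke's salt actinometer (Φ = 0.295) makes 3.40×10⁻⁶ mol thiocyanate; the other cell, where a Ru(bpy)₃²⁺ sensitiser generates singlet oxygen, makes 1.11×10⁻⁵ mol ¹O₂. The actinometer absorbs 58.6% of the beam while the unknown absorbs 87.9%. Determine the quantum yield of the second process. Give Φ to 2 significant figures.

Photons absorbed by the actinometer: 3.40×10⁻⁶ / 0.295 = 1.153×10⁻⁵ mol.
Incident flux: 1.153×10⁻⁵ / 0.586 = 1.968×10⁻⁵ einstein.
Absorbed by unknown: 0.879 × 1.968×10⁻⁵ = 1.730×10⁻⁵ mol.
Φ(unknown) = 1.11×10⁻⁵ / 1.730×10⁻⁵ = 0.64.

Φ = 0.64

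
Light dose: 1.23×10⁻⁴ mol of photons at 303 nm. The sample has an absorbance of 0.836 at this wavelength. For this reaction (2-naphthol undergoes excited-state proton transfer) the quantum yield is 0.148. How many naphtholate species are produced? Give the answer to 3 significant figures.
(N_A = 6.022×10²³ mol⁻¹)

Fraction absorbed: 1 − 10^(−0.836) = 0.8541.
Photons absorbed: 0.8541 × 1.23×10⁻⁴ = 1.051×10⁻⁴ mol.
Product: Φ × n_abs = 0.148 × 1.051×10⁻⁴ = 1.555×10⁻⁵ mol.
As a count: 1.555×10⁻⁵ × 6.022×10²³ = 9.36×10¹⁸.

9.36×10¹⁸ species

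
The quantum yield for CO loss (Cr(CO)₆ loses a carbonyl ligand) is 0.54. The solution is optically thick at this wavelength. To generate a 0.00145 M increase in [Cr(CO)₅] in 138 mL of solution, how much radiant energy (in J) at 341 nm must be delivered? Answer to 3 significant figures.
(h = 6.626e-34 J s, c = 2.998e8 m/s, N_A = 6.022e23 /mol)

130 J

Product: (0.00145 M)(0.138 L) = 2.001e-4 mol.
Photons that must be absorbed: 2.001e-4 / 0.54 = 3.706e-4 mol.
Photon energy: hc/λ = 5.825e-19 J; per mole, 3.508e5 J mol⁻¹.
Energy required: 3.706e-4 × 3.508e5 = 130 J.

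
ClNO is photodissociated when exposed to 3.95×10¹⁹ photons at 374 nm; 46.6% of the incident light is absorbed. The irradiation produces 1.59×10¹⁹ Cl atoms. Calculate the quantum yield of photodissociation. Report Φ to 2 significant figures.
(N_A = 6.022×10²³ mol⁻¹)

Φ = 0.86

Product: 1.59×10¹⁹ / 6.022×10²³ = 2.640×10⁻⁵ mol.
Moles of photons: 3.95×10¹⁹ / 6.022×10²³ = 6.559×10⁻⁵ mol.
Photons absorbed: 0.466 × 6.559×10⁻⁵ = 3.056×10⁻⁵ mol.
Φ = 2.640×10⁻⁵ mol / 3.056×10⁻⁵ mol photons = 0.86.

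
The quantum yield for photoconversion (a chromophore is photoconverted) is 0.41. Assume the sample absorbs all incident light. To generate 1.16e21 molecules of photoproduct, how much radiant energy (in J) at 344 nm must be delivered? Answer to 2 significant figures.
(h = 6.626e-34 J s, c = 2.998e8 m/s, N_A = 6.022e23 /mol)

1600 J

Product: 1.16e21 / 6.022e23 = 0.001926 mol.
Photons that must be absorbed: 0.001926 / 0.41 = 0.004698 mol.
Photon energy: hc/λ = 5.775e-19 J; per mole, 3.478e5 J mol⁻¹.
Energy required: 0.004698 × 3.478e5 = 1600 J.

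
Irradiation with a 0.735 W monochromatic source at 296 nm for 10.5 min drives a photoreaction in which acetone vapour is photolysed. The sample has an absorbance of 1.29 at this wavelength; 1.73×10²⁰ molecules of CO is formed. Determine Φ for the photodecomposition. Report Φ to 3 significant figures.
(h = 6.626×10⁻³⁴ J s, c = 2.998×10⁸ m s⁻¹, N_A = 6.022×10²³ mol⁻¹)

Φ = 0.264

Product: 1.73×10²⁰ / 6.022×10²³ = 2.873×10⁻⁴ mol.
Photon energy at 296 nm: hc/λ = (6.626×10⁻³⁴)(2.998×10⁸)/(296×10⁻⁹) = 6.711×10⁻¹⁹ J.
Energy delivered: (0.735 W)(630 s) = 463.1 J.
Photons incident: 463.1 / 6.711×10⁻¹⁹ = 6.901×10²⁰, i.e. 6.901×10²⁰/6.022×10²³ = 0.001146 mol.
Fraction absorbed: 1 − 10^(−1.29) = 0.9487.
Photons absorbed: 0.9487 × 0.001146 = 0.001087 mol.
Φ = 2.873×10⁻⁴ mol / 0.001087 mol photons = 0.264.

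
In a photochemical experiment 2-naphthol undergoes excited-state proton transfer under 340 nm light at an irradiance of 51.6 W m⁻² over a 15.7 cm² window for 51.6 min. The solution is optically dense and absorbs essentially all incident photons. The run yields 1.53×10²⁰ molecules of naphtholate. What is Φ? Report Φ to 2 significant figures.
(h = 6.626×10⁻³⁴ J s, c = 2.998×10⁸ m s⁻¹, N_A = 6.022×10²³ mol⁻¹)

Product: 1.53×10²⁰ / 6.022×10²³ = 2.541×10⁻⁴ mol.
Photon energy at 340 nm: hc/λ = (6.626×10⁻³⁴)(2.998×10⁸)/(340×10⁻⁹) = 5.843×10⁻¹⁹ J.
Energy delivered: (51.6 W m⁻²)(15.7×10⁻⁴ m²)(3096 s) = 250.8 J.
Photons incident: 250.8 / 5.843×10⁻¹⁹ = 4.292×10²⁰, i.e. 4.292×10²⁰/6.022×10²³ = 7.127×10⁻⁴ mol.
Φ = 2.541×10⁻⁴ mol / 7.127×10⁻⁴ mol photons = 0.36.

Φ = 0.36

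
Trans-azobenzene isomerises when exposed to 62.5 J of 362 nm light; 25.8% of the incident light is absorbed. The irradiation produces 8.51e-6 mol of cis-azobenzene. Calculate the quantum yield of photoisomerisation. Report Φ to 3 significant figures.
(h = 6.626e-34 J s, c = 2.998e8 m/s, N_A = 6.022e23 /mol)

Φ = 0.174

Photon energy at 362 nm: hc/λ = (6.626e-34)(2.998e8)/(362e-9) = 5.487e-19 J.
Photons incident: 62.5 / 5.487e-19 = 1.139e20, i.e. 1.139e20/6.022e23 = 1.891e-4 mol.
Photons absorbed: 0.258 × 1.891e-4 = 4.879e-5 mol.
Φ = 8.51e-6 mol / 4.879e-5 mol photons = 0.174.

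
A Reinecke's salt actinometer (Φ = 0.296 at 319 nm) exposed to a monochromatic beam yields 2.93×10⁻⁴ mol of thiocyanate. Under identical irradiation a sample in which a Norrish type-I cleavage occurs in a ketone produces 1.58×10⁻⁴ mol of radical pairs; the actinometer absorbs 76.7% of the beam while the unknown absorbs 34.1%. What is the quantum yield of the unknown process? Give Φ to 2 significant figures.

Φ = 0.36

Photons absorbed by the actinometer: 2.93×10⁻⁴ / 0.296 = 9.899×10⁻⁴ mol.
Incident flux: 9.899×10⁻⁴ / 0.767 = 0.001291 einstein.
Absorbed by unknown: 0.341 × 0.001291 = 4.402×10⁻⁴ mol.
Φ(unknown) = 1.58×10⁻⁴ / 4.402×10⁻⁴ = 0.36.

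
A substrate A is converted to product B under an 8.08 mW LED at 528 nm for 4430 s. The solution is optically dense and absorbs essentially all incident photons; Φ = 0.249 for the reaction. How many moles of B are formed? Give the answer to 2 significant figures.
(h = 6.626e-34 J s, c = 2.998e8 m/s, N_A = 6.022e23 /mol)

Photon energy at 528 nm: hc/λ = (6.626e-34)(2.998e8)/(528e-9) = 3.762e-19 J.
Energy delivered: (8.08 mW)(4430 s) = 35.79 J.
Photons incident: 35.79 / 3.762e-19 = 9.514e19, i.e. 9.514e19/6.022e23 = 1.580e-4 mol.
Product: Φ × n_abs = 0.249 × 1.580e-4 = 3.934e-5 mol.

3.9e-5 mol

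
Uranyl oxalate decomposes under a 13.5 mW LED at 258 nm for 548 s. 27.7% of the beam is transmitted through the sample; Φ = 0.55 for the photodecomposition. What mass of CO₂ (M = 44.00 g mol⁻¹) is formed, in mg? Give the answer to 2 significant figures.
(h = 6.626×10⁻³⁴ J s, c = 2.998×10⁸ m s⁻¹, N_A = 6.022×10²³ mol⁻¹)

0.28 mg

Photon energy at 258 nm: hc/λ = (6.626×10⁻³⁴)(2.998×10⁸)/(258×10⁻⁹) = 7.700×10⁻¹⁹ J.
Energy delivered: (13.5 mW)(548 s) = 7.398 J.
Photons incident: 7.398 / 7.700×10⁻¹⁹ = 9.608×10¹⁸, i.e. 9.608×10¹⁸/6.022×10²³ = 1.595×10⁻⁵ mol.
Fraction absorbed: 1 − 27.7/100 = 0.7230.
Photons absorbed: 0.7230 × 1.595×10⁻⁵ = 1.153×10⁻⁵ mol.
Product: Φ × n_abs = 0.55 × 1.153×10⁻⁵ = 6.342×10⁻⁶ mol.
Mass: 6.342×10⁻⁶ × 44.00 = 2.790×10⁻⁴ g = 0.28 mg.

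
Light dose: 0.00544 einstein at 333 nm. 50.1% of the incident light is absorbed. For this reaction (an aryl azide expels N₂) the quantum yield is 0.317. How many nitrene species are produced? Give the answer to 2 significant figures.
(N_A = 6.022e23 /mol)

Photons absorbed: 0.501 × 0.00544 = 0.002725 mol.
Product: Φ × n_abs = 0.317 × 0.002725 = 8.638e-4 mol.
As a count: 8.638e-4 × 6.022e23 = 5.2e20.

5.2e20 species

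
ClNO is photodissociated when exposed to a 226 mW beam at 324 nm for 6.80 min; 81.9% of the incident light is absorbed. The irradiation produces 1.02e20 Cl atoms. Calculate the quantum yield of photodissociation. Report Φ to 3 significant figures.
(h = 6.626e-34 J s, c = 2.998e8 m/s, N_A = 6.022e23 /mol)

Product: 1.02e20 / 6.022e23 = 1.694e-4 mol.
Photon energy at 324 nm: hc/λ = (6.626e-34)(2.998e8)/(324e-9) = 6.131e-19 J.
Energy delivered: (226 mW)(408 s) = 92.21 J.
Photons incident: 92.21 / 6.131e-19 = 1.504e20, i.e. 1.504e20/6.022e23 = 2.498e-4 mol.
Photons absorbed: 0.819 × 2.498e-4 = 2.046e-4 mol.
Φ = 1.694e-4 mol / 2.046e-4 mol photons = 0.828.

Φ = 0.828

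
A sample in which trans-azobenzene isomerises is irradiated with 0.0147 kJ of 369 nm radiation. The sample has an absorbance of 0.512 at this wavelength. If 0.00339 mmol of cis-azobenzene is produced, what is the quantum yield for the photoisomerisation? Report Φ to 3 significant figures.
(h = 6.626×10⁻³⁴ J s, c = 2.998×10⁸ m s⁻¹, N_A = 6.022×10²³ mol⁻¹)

Φ = 0.108

Product: 0.00339 mmol = 3.39×10⁻⁶ mol.
Photon energy at 369 nm: hc/λ = (6.626×10⁻³⁴)(2.998×10⁸)/(369×10⁻⁹) = 5.383×10⁻¹⁹ J.
Incident energy: 0.0147 kJ = 14.7 J.
Photons incident: 14.7 / 5.383×10⁻¹⁹ = 2.731×10¹⁹, i.e. 2.731×10¹⁹/6.022×10²³ = 4.535×10⁻⁵ mol.
Fraction absorbed: 1 − 10^(−0.512) = 0.6924.
Photons absorbed: 0.6924 × 4.535×10⁻⁵ = 3.140×10⁻⁵ mol.
Φ = 3.39×10⁻⁶ mol / 3.140×10⁻⁵ mol photons = 0.108.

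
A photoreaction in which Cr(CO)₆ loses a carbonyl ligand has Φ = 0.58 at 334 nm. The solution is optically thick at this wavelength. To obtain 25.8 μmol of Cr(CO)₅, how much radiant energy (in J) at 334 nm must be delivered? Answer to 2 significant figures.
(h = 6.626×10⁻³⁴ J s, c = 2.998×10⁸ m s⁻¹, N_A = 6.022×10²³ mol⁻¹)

Product: 25.8 μmol = 2.58×10⁻⁵ mol.
Photons that must be absorbed: 2.58×10⁻⁵ / 0.58 = 4.448×10⁻⁵ mol.
Photon energy: hc/λ = 5.948×10⁻¹⁹ J; per mole, 3.582×10⁵ J mol⁻¹.
Energy required: 4.448×10⁻⁵ × 3.582×10⁵ = 16 J.

16 J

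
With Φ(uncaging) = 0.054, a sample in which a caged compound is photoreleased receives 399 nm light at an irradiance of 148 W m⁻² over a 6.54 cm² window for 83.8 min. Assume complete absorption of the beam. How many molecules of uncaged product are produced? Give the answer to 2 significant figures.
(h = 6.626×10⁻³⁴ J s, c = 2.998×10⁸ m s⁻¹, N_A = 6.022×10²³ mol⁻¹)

Photon energy at 399 nm: hc/λ = (6.626×10⁻³⁴)(2.998×10⁸)/(399×10⁻⁹) = 4.979×10⁻¹⁹ J.
Energy delivered: (148 W m⁻²)(6.54×10⁻⁴ m²)(5028 s) = 486.7 J.
Photons incident: 486.7 / 4.979×10⁻¹⁹ = 9.775×10²⁰, i.e. 9.775×10²⁰/6.022×10²³ = 0.001623 mol.
Product: Φ × n_abs = 0.054 × 0.001623 = 8.764×10⁻⁵ mol.
As a count: 8.764×10⁻⁵ × 6.022×10²³ = 5.3×10¹⁹.

5.3×10¹⁹ molecules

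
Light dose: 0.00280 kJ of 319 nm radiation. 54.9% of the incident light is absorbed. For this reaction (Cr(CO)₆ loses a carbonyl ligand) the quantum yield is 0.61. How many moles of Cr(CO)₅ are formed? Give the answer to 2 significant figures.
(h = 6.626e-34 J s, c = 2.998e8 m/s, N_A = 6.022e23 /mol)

Photon energy at 319 nm: hc/λ = (6.626e-34)(2.998e8)/(319e-9) = 6.227e-19 J.
Incident energy: 0.00280 kJ = 2.80 J.
Photons incident: 2.80 / 6.227e-19 = 4.497e18, i.e. 4.497e18/6.022e23 = 7.468e-6 mol.
Photons absorbed: 0.549 × 7.468e-6 = 4.100e-6 mol.
Product: Φ × n_abs = 0.61 × 4.100e-6 = 2.501e-6 mol.

2.5e-6 mol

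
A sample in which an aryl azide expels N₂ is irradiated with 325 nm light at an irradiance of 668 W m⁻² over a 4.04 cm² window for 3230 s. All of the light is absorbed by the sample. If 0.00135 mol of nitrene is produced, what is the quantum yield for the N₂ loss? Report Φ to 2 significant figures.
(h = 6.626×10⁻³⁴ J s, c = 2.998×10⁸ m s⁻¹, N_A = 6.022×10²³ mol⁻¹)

Φ = 0.57

Photon energy at 325 nm: hc/λ = (6.626×10⁻³⁴)(2.998×10⁸)/(325×10⁻⁹) = 6.112×10⁻¹⁹ J.
Energy delivered: (668 W m⁻²)(4.04×10⁻⁴ m²)(3230 s) = 871.7 J.
Photons incident: 871.7 / 6.112×10⁻¹⁹ = 1.426×10²¹, i.e. 1.426×10²¹/6.022×10²³ = 0.002368 mol.
Φ = 0.00135 mol / 0.002368 mol photons = 0.57.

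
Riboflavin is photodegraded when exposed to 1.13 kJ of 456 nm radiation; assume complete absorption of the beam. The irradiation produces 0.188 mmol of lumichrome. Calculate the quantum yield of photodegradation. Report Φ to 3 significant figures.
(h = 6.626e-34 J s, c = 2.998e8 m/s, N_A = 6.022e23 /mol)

Product: 0.188 mmol = 1.88e-4 mol.
Photon energy at 456 nm: hc/λ = (6.626e-34)(2.998e8)/(456e-9) = 4.356e-19 J.
Incident energy: 1.13 kJ = 1130 J.
Photons incident: 1130 / 4.356e-19 = 2.594e21, i.e. 2.594e21/6.022e23 = 0.004308 mol.
Φ = 1.88e-4 mol / 0.004308 mol photons = 0.0436.

Φ = 0.0436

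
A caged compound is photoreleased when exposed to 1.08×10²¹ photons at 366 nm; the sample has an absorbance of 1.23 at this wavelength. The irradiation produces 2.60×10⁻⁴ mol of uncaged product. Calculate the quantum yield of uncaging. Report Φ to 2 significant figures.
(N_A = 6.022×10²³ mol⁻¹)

Moles of photons: 1.08×10²¹ / 6.022×10²³ = 0.001793 mol.
Fraction absorbed: 1 − 10^(−1.23) = 0.9411.
Photons absorbed: 0.9411 × 0.001793 = 0.001687 mol.
Φ = 2.60×10⁻⁴ mol / 0.001687 mol photons = 0.15.

Φ = 0.15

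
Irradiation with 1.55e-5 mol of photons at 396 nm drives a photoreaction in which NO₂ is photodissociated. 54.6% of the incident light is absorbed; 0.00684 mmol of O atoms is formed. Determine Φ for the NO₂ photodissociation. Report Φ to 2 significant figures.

Product: 0.00684 mmol = 6.84e-6 mol.
Photons absorbed: 0.546 × 1.55e-5 = 8.463e-6 mol.
Φ = 6.84e-6 mol / 8.463e-6 mol photons = 0.81.

Φ = 0.81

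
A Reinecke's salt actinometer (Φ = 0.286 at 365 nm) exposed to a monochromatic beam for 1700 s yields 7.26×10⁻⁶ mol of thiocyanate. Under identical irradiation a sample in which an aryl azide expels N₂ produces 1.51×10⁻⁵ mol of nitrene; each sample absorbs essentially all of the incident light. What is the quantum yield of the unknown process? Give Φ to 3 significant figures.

Photons absorbed by the actinometer: 7.26×10⁻⁶ / 0.286 = 2.538×10⁻⁵ mol.
Φ(unknown) = 1.51×10⁻⁵ / 2.538×10⁻⁵ = 0.595.

Φ = 0.595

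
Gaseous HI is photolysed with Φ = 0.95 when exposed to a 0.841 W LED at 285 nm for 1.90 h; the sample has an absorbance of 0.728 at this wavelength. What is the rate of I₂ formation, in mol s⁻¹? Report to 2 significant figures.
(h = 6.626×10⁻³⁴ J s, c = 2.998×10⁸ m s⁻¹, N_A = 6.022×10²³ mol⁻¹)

1.5×10⁻⁶ mol s⁻¹

Photon energy at 285 nm: hc/λ = (6.626×10⁻³⁴)(2.998×10⁸)/(285×10⁻⁹) = 6.970×10⁻¹⁹ J.
Energy delivered: (0.841 W)(6840 s) = 5752 J.
Photons incident: 5752 / 6.970×10⁻¹⁹ = 8.253×10²¹, i.e. 8.253×10²¹/6.022×10²³ = 0.01370 mol.
Fraction absorbed: 1 − 10^(−0.728) = 0.8129.
Photons absorbed: 0.8129 × 0.01370 = 0.01114 mol.
Product formed: 0.95 × 0.01114 = 0.01058 mol.
Rate: 0.01058 / 6840 s = 1.5×10⁻⁶ mol s⁻¹.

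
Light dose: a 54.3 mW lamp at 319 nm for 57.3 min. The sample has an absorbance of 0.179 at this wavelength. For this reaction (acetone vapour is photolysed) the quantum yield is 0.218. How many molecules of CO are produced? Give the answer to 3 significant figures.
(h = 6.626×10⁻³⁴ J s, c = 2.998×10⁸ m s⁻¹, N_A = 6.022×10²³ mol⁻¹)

Photon energy at 319 nm: hc/λ = (6.626×10⁻³⁴)(2.998×10⁸)/(319×10⁻⁹) = 6.227×10⁻¹⁹ J.
Energy delivered: (54.3 mW)(3438 s) = 186.7 J.
Photons incident: 186.7 / 6.227×10⁻¹⁹ = 2.998×10²⁰, i.e. 2.998×10²⁰/6.022×10²³ = 4.978×10⁻⁴ mol.
Fraction absorbed: 1 − 10^(−0.179) = 0.3378.
Photons absorbed: 0.3378 × 4.978×10⁻⁴ = 1.682×10⁻⁴ mol.
Product: Φ × n_abs = 0.218 × 1.682×10⁻⁴ = 3.667×10⁻⁵ mol.
As a count: 3.667×10⁻⁵ × 6.022×10²³ = 2.21×10¹⁹.

2.21×10¹⁹ molecules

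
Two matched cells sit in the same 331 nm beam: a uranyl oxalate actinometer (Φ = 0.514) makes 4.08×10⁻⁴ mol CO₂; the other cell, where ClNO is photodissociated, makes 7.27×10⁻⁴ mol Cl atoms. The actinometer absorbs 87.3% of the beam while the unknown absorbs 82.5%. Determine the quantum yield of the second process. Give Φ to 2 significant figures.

Φ = 0.97

Photons absorbed by the actinometer: 4.08×10⁻⁴ / 0.514 = 7.938×10⁻⁴ mol.
Incident flux: 7.938×10⁻⁴ / 0.873 = 9.093×10⁻⁴ einstein.
Absorbed by unknown: 0.825 × 9.093×10⁻⁴ = 7.502×10⁻⁴ mol.
Φ(unknown) = 7.27×10⁻⁴ / 7.502×10⁻⁴ = 0.97.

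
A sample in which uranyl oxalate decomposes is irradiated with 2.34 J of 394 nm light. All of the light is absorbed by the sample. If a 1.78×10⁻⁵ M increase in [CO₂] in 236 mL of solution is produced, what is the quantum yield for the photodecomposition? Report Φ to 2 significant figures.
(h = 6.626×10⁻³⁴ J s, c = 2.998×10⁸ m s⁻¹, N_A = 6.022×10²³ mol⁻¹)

Product: (1.78×10⁻⁵ M)(0.236 L) = 4.201×10⁻⁶ mol.
Photon energy at 394 nm: hc/λ = (6.626×10⁻³⁴)(2.998×10⁸)/(394×10⁻⁹) = 5.042×10⁻¹⁹ J.
Photons incident: 2.34 / 5.042×10⁻¹⁹ = 4.641×10¹⁸, i.e. 4.641×10¹⁸/6.022×10²³ = 7.707×10⁻⁶ mol.
Φ = 4.201×10⁻⁶ mol / 7.707×10⁻⁶ mol photons = 0.55.

Φ = 0.55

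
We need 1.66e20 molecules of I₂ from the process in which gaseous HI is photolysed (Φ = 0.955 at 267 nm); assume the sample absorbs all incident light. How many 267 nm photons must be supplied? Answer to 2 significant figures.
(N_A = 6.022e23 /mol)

1.7e20 photons

Product: 1.66e20 / 6.022e23 = 2.757e-4 mol.
Photons that must be absorbed: 2.757e-4 / 0.955 = 2.887e-4 mol.
Photon count: 2.887e-4 × 6.022e23 = 1.7e20.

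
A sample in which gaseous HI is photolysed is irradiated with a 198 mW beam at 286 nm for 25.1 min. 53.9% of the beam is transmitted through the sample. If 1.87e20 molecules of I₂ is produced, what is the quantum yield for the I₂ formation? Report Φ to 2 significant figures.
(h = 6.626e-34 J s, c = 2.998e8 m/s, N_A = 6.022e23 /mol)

Φ = 0.94

Product: 1.87e20 / 6.022e23 = 3.105e-4 mol.
Photon energy at 286 nm: hc/λ = (6.626e-34)(2.998e8)/(286e-9) = 6.946e-19 J.
Energy delivered: (198 mW)(1506 s) = 298.2 J.
Photons incident: 298.2 / 6.946e-19 = 4.293e20, i.e. 4.293e20/6.022e23 = 7.129e-4 mol.
Fraction absorbed: 1 − 53.9/100 = 0.4610.
Photons absorbed: 0.4610 × 7.129e-4 = 3.286e-4 mol.
Φ = 3.105e-4 mol / 3.286e-4 mol photons = 0.94.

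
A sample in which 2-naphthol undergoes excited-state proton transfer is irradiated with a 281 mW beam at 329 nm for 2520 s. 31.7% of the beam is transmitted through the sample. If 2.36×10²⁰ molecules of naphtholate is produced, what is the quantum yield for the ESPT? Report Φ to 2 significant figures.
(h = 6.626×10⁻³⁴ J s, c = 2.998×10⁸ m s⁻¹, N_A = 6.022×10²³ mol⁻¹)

Φ = 0.29

Product: 2.36×10²⁰ / 6.022×10²³ = 3.919×10⁻⁴ mol.
Photon energy at 329 nm: hc/λ = (6.626×10⁻³⁴)(2.998×10⁸)/(329×10⁻⁹) = 6.038×10⁻¹⁹ J.
Energy delivered: (281 mW)(2520 s) = 708.1 J.
Photons incident: 708.1 / 6.038×10⁻¹⁹ = 1.173×10²¹, i.e. 1.173×10²¹/6.022×10²³ = 0.001948 mol.
Fraction absorbed: 1 − 31.7/100 = 0.6830.
Photons absorbed: 0.6830 × 0.001948 = 0.001330 mol.
Φ = 3.919×10⁻⁴ mol / 0.001330 mol photons = 0.29.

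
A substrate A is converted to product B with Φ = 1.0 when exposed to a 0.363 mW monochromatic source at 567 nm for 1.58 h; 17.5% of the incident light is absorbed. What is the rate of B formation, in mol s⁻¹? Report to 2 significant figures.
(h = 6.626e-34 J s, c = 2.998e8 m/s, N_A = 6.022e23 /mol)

3.0e-10 mol s⁻¹

Photon energy at 567 nm: hc/λ = (6.626e-34)(2.998e8)/(567e-9) = 3.503e-19 J.
Energy delivered: (0.363 mW)(5688 s) = 2.065 J.
Photons incident: 2.065 / 3.503e-19 = 5.895e18, i.e. 5.895e18/6.022e23 = 9.789e-6 mol.
Photons absorbed: 0.175 × 9.789e-6 = 1.713e-6 mol.
Product formed: 1.0 × 1.713e-6 = 1.713e-6 mol.
Rate: 1.713e-6 / 5688 s = 3.0e-10 mol s⁻¹.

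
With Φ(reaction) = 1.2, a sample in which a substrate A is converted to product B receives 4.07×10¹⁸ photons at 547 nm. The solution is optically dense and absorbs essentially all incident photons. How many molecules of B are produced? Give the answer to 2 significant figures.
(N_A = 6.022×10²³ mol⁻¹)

Moles of photons: 4.07×10¹⁸ / 6.022×10²³ = 6.759×10⁻⁶ mol.
Product: Φ × n_abs = 1.2 × 6.759×10⁻⁶ = 8.111×10⁻⁶ mol.
As a count: 8.111×10⁻⁶ × 6.022×10²³ = 4.9×10¹⁸.

4.9×10¹⁸ molecules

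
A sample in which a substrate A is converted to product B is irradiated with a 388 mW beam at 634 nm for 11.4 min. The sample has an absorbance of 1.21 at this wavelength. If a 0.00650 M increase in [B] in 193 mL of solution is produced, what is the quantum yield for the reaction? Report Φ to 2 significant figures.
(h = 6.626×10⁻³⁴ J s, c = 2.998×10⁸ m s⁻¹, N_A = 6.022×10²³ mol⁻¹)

Product: (0.00650 M)(0.193 L) = 0.001255 mol.
Photon energy at 634 nm: hc/λ = (6.626×10⁻³⁴)(2.998×10⁸)/(634×10⁻⁹) = 3.133×10⁻¹⁹ J.
Energy delivered: (388 mW)(684 s) = 265.4 J.
Photons incident: 265.4 / 3.133×10⁻¹⁹ = 8.471×10²⁰, i.e. 8.471×10²⁰/6.022×10²³ = 0.001407 mol.
Fraction absorbed: 1 − 10^(−1.21) = 0.9383.
Photons absorbed: 0.9383 × 0.001407 = 0.001320 mol.
Φ = 0.001255 mol / 0.001320 mol photons = 0.95.

Φ = 0.95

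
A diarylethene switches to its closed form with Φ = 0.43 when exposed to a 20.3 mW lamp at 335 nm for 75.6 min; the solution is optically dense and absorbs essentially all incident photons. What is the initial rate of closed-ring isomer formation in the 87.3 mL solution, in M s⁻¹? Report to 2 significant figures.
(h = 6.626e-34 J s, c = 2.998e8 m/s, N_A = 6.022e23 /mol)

2.8e-7 M s⁻¹

Photon energy at 335 nm: hc/λ = (6.626e-34)(2.998e8)/(335e-9) = 5.930e-19 J.
Energy delivered: (20.3 mW)(4536 s) = 92.08 J.
Photons incident: 92.08 / 5.930e-19 = 1.553e20, i.e. 1.553e20/6.022e23 = 2.579e-4 mol.
Product formed: 0.43 × 2.579e-4 = 1.109e-4 mol.
Rate: 1.109e-4 mol / (4536 s × 0.0873 L) = 2.8e-7 M s⁻¹.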